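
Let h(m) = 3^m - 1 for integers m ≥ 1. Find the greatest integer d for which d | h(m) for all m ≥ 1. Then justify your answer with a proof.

d = 2

Computing the first values: h(1) = 2 and h(2) = 8; gcd(2, 8) = 2, so d ≤ 2.
We prove 2 | 3^m - 1 for all m ≥ 1 by induction on m.
For the base case m = 1: h(1) = 2 = 2·(1), so 2 | h(1).
Suppose the result is true for m = r, i.e. 2 | h(r). Then
3^{r+1} − 1^{r+1} = 3·3^r − 1·1^r = 3·(3^r − 1^r) + (2)·1^r. The first term is divisible by 2 by the inductive hypothesis, and the second term (2)·1^r is divisible by 2 since 2 | 2. Hence 2 | h(r+1).
By the principle of mathematical induction, the result holds for all m ≥ 1.
Therefore the largest such d is 2.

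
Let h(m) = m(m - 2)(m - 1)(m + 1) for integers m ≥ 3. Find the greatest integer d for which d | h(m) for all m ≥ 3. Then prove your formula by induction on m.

d = 24

Computing the first values: h(3) = 24 and h(4) = 120; gcd(24, 120) = 24, so d ≤ 24.
We prove 24 | m(m - 2)(m - 1)(m + 1) for all m ≥ 3 by induction on m.
Base case (m = 3): h(3) = 24 = 24·(1), so 24 | h(3).
For the inductive step, assume it holds for an arbitrary j ≥ 3, i.e. 24 | h(j). Then
h(j+1) − h(j) = (j-1)·j·(j+1)·(j+2) − (j-2)·(j-1)·j·(j+1) = (j-1)·j·(j+1)·[(j+2) − (j-2)] = 4·(j-1)·j·(j+1). The product of 3 consecutive integers is divisible by (3)! = 6, so h(j+1) − h(j) is divisible by 4·6 = 24. By the inductive hypothesis 24 | h(j), hence 24 | h(j+1).
By induction, the statement is established for all m ≥ 3.
Therefore the largest such d is 24.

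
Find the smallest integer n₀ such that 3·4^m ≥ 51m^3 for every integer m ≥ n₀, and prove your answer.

At m = 5: 3072 < 6375, so the inequality fails and n₀ ≥ 6. We prove 3·4^m ≥ 51m^3 for all m ≥ 6.
When m = 6: 3·4^m = 12288 and 51m^3 = 11016, so 12288 ≥ 11016.
Inductive step: assume the claim holds for m = r, so 3·4^r ≥ 51r^3.
Then 3·4^(r + 1) = 4·(3·4^r) ≥ 4·(51r^3).
Also, for r ≥ 6 we have 4·(51r^3) ≥ 51(r+1)^3, since 4 ≥ (1 + 1/r)^3 for all r ≥ 6.
Combining, 3·4^(r + 1) ≥ 51(r+1)^3.
By the principle of mathematical induction, the result holds for all m ≥ 6.
Hence the smallest such n₀ is 6.

n₀ = 6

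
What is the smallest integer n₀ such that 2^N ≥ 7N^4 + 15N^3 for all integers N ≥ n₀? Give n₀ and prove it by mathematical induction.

At N = 20: 1048576 < 1240000, so the inequality fails and n₀ ≥ 21. We prove 2^N ≥ 7N^4 + 15N^3 for all N ≥ 21.
Base step (N = 21): 2^N = 2097152 and 7N^4 + 15N^3 = 1500282, so 2097152 ≥ 1500282.
Inductive step: assume the claim holds for N = k, so 2^k ≥ 7k^4 + 15k^3.
Then 2^(k + 1) = 2·(2^k) ≥ 2·(7k^4 + 15k^3).
Also, for k ≥ 21 we have 2·(7k^4 + 15k^3) ≥ 7(k+1)^4 + 15(k+1)^3, since 2·(7k^4 + 15k^3) − (7(k+1)^4 + 15(k+1)^3) = 7k^4 - 13k^3 - 87k^2 - 73k - 22, which is nonnegative for all k ≥ 21.
Combining, 2^(k + 1) ≥ 7(k+1)^4 + 15(k+1)^3.
This completes the induction.
Hence the smallest such n₀ is 21.

n₀ = 21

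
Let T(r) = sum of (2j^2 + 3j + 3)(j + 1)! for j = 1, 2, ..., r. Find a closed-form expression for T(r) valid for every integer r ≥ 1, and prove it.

We claim T(r) = (2r + 1)(r + 2)! - 2 for all r ≥ 1.
Base step (r = 1): T(1) = 16, and the closed form gives 16. They agree.
Inductive step: assume the claim holds for r = j, so T(j) = (2j + 1)(j + 2)! - 2.
Then T(j+1) = T(j) + ((2j^2 + 7j + 8)(j + 2)!) = ((2j + 1)(j + 2)! - 2) + ((2j^2 + 7j + 8)(j + 2)!).
Simplifying, T(j+1) = (2(j+1) + 1)((j+1) + 2)! - 2,
which is the closed form with r = j+1.
By induction, the statement is established for all r ≥ 1.

T(r) = (2r + 1)(r + 2)! - 2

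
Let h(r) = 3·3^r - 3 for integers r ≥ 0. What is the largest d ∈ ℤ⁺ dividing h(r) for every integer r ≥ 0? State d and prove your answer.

d = 6

Computing the first values: h(0) = 0 and h(1) = 6; gcd(0, 6) = 6, so d ≤ 6.
We prove 6 | 3·3^r - 3 for all r ≥ 0 by induction on r.
Base step (r = 0): h(0) = 0 = 6·(0), so 6 | h(0).
Inductive step: assume the claim holds for r = p, i.e. 6 | h(p). Then
h(p+1) = 3·3^(p+1) - 3 = 3·(3·3^p - 3) + 6 = 3·h(p) + 6. The first term is divisible by 6 by the inductive hypothesis, and 6 is divisible by 6. Hence 6 | h(p+1).
By induction, the statement is established for all r ≥ 0.
Therefore the largest such d is 6.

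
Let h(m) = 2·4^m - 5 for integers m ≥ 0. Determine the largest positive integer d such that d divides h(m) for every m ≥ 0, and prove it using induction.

Computing the first values: h(0) = -3 and h(1) = 3; gcd(-3, 3) = 3, so d ≤ 3.
We prove 3 | 2·4^m - 5 for all m ≥ 0 by induction on m.
Base case (m = 0): h(0) = -3 = 3·(-1), so 3 | h(0).
Inductive step: assume the claim holds for m = r, i.e. 3 | h(r). Then
h(r+1) = 2·4^(r+1) - 5 = 4·(2·4^r - 5) + 15 = 4·h(r) + 15. The first term is divisible by 3 by the inductive hypothesis, and 15 is divisible by 3. Hence 3 | h(r+1).
Hence, by induction on m, the claim holds for every m ≥ 0.
Therefore the largest such d is 3.

d = 3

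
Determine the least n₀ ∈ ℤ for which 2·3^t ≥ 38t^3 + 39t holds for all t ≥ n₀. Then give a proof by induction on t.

At t = 8: 13122 < 19768, so the inequality fails and n₀ ≥ 9. We prove 2·3^t ≥ 38t^3 + 39t for all t ≥ 9.
When t = 9: 2·3^t = 39366 and 38t^3 + 39t = 28053, so 39366 ≥ 28053.
Suppose the result is true for t = j, so 2·3^j ≥ 38j^3 + 39j.
Then 2·3^(j + 1) = 3·(2·3^j) ≥ 3·(38j^3 + 39j).
Also, for j ≥ 9 we have 3·(38j^3 + 39j) ≥ 38(j+1)^3 + 39(j+1), since 3·(38j^3 + 39j) − (38(j+1)^3 + 39(j+1)) = 76j^3 - 114j^2 - 36j - 77, which is nonnegative for all j ≥ 9.
Combining, 2·3^(j + 1) ≥ 38(j+1)^3 + 39(j+1).
By the principle of mathematical induction, the result holds for all t ≥ 9.
Hence the smallest such n₀ is 9.

n₀ = 9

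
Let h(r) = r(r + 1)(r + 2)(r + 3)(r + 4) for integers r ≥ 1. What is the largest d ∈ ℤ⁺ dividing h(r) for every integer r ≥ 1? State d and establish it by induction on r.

Computing the first values: h(1) = 120 and h(2) = 720; gcd(120, 720) = 120, so d ≤ 120.
We prove 120 | r(r + 1)(r + 2)(r + 3)(r + 4) for all r ≥ 1 by induction on r.
When r = 1: h(1) = 120 = 120·(1), so 120 | h(1).
Inductive step: suppose the statement holds for some j ≥ 1, i.e. 120 | h(j). Then
h(j+1) − h(j) = (j+1)·(j+2)·(j+3)·(j+4)·(j+5) − j·(j+1)·(j+2)·(j+3)·(j+4) = (j+1)·(j+2)·(j+3)·(j+4)·[(j+5) − j] = 5·(j+1)·(j+2)·(j+3)·(j+4). The product of 4 consecutive integers is divisible by (4)! = 24, so h(j+1) − h(j) is divisible by 5·24 = 120. By the inductive hypothesis 120 | h(j), hence 120 | h(j+1).
By induction, the statement is established for all r ≥ 1.
Therefore the largest such d is 120.

d = 120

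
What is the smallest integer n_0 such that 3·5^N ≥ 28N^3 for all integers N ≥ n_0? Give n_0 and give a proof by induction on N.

At N = 3: 375 < 756, so the inequality fails and n_0 ≥ 4. We prove 3·5^N ≥ 28N^3 for all N ≥ 4.
Base case (N = 4): 3·5^N = 1875 and 28N^3 = 1792, so 1875 ≥ 1792.
Suppose the result is true for N = m, so 3·5^m ≥ 28m^3.
Then 3·5^(m + 1) = 5·(3·5^m) ≥ 5·(28m^3).
Also, for m ≥ 4 we have 5·(28m^3) ≥ 28(m+1)^3, since 5 ≥ (1 + 1/m)^3 for all m ≥ 4.
Combining, 3·5^(m + 1) ≥ 28(m+1)^3.
By induction, the statement is established for all N ≥ 4.
Hence the smallest such n_0 is 4.

n_0 = 4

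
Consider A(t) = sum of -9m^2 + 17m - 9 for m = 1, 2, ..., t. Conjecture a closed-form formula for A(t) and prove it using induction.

A(t) = -t(3t^2 - 4t + 2)

We claim A(t) = -t(3t^2 - 4t + 2) for all t ≥ 1.
Base step (t = 1): A(1) = -1, and the closed form gives -1. They agree.
Inductive step: suppose the statement holds for some m ≥ 1, so A(m) = m(-3m^2 + 4m - 2).
Then A(m+1) = A(m) + (-9m^2 - m - 1) = (m(-3m^2 + 4m - 2)) + (-9m^2 - m - 1).
Simplifying, A(m+1) = -(m + 1)(3m^2 + 2m + 1) = -(m+1)(3(m+1)^2 - 4(m+1) + 2),
which is the closed form with t = m+1.
Hence, by induction on t, the claim holds for every t ≥ 1.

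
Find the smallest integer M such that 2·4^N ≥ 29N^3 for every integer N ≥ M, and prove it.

M = 6

At N = 5: 2048 < 3625, so the inequality fails and M ≥ 6. We prove 2·4^N ≥ 29N^3 for all N ≥ 6.
Base step (N = 6): 2·4^N = 8192 and 29N^3 = 6264, so 8192 ≥ 6264.
Suppose the result is true for N = i, so 2·4^i ≥ 29i^3.
Then 2·4^(i + 1) = 4·(2·4^i) ≥ 4·(29i^3).
Also, for i ≥ 6 we have 4·(29i^3) ≥ 29(i+1)^3, since 4 ≥ (1 + 1/i)^3 for all i ≥ 6.
Combining, 2·4^(i + 1) ≥ 29(i+1)^3.
Hence, by induction on N, the claim holds for every N ≥ 6.
Hence the smallest such M is 6.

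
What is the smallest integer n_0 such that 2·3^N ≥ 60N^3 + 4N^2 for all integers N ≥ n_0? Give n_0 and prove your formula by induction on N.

At N = 9: 39366 < 44064, so the inequality fails and n_0 ≥ 10. We prove 2·3^N ≥ 60N^3 + 4N^2 for all N ≥ 10.
When N = 10: 2·3^N = 118098 and 60N^3 + 4N^2 = 60400, so 118098 ≥ 60400.
For the inductive step, assume it holds for an arbitrary p ≥ 10, so 2·3^p ≥ 60p^3 + 4p^2.
Then 2·3^(p + 1) = 3·(2·3^p) ≥ 3·(60p^3 + 4p^2).
Also, for p ≥ 10 we have 3·(60p^3 + 4p^2) ≥ 60(p+1)^3 + 4(p+1)^2, since 3·(60p^3 + 4p^2) − (60(p+1)^3 + 4(p+1)^2) = 120p^3 - 172p^2 - 188p - 64, which is nonnegative for all p ≥ 10.
Combining, 2·3^(p + 1) ≥ 60(p+1)^3 + 4(p+1)^2.
Hence, by induction on N, the claim holds for every N ≥ 10.
Hence the smallest such n_0 is 10.

n_0 = 10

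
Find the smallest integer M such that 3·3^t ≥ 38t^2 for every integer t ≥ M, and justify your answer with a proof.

M = 6

At t = 5: 729 < 950, so the inequality fails and M ≥ 6. We prove 3·3^t ≥ 38t^2 for all t ≥ 6.
Base case (t = 6): 3·3^t = 2187 and 38t^2 = 1368, so 2187 ≥ 1368.
Suppose the result is true for t = j, so 3·3^j ≥ 38j^2.
Then 3·3^(j + 1) = 3·(3·3^j) ≥ 3·(38j^2).
Also, for j ≥ 6 we have 3·(38j^2) ≥ 38(j+1)^2, since 3 ≥ (1 + 1/j)^2 for all j ≥ 6.
Combining, 3·3^(j + 1) ≥ 38(j+1)^2.
By induction, the statement is established for all t ≥ 6.
Hence the smallest such M is 6.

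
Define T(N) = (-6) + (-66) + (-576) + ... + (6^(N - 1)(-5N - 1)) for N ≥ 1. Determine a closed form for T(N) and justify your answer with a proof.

T(N) = -6^N·N

We claim T(N) = -6^N·N for all N ≥ 1.
For the base case N = 1: T(1) = -6, and the closed form gives -6. They agree.
Inductive step: suppose the statement holds for some j ≥ 1, so T(j) = -6^j·j.
Then T(j+1) = T(j) + (6^j(-5j - 6)) = (-6^j·j) + (6^j(-5j - 6)).
Simplifying, T(j+1) = 6^(j + 1)(-j - 1) = -6^(j+1)·(j+1),
which is the closed form with N = j+1.
By induction, the statement is established for all N ≥ 1.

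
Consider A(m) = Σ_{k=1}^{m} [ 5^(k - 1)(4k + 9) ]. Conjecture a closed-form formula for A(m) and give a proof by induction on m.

A(m) = 5^m(m + 2) - 2

We claim A(m) = 5^m(m + 2) - 2 for all m ≥ 1.
When m = 1: A(1) = 13, and the closed form gives 13. They agree.
Inductive step: assume the claim holds for m = k, so A(k) = 5^k(k + 2) - 2.
Then A(k+1) = A(k) + (5^k(4k + 13)) = (5^k(k + 2) - 2) + (5^k(4k + 13)).
Simplifying, A(k+1) = 5·5^k·k + 15·5^k - 2 = 5^(k+1)((k+1) + 2) - 2,
which is the closed form with m = k+1.
Hence, by induction on m, the claim holds for every m ≥ 1.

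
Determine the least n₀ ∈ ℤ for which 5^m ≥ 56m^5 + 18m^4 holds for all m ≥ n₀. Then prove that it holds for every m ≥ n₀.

At m = 9: 1953125 < 3424842, so the inequality fails and n₀ ≥ 10. We prove 5^m ≥ 56m^5 + 18m^4 for all m ≥ 10.
For the base case m = 10: 5^m = 9765625 and 56m^5 + 18m^4 = 5780000, so 9765625 ≥ 5780000.
Inductive step: assume the claim holds for m = k, so 5^k ≥ 56k^5 + 18k^4.
Then 5^(k + 1) = 5·(5^k) ≥ 5·(56k^5 + 18k^4).
Also, for k ≥ 10 we have 5·(56k^5 + 18k^4) ≥ 56(k+1)^5 + 18(k+1)^4, since 5·(56k^5 + 18k^4) − (56(k+1)^5 + 18(k+1)^4) = 224k^5 - 208k^4 - 632k^3 - 668k^2 - 352k - 74, which is nonnegative for all k ≥ 10.
Combining, 5^(k + 1) ≥ 56(k+1)^5 + 18(k+1)^4.
By the principle of mathematical induction, the result holds for all m ≥ 10.
Hence the smallest such n₀ is 10.

n₀ = 10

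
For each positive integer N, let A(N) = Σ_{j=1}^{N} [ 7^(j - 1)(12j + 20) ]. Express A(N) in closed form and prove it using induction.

A(N) = 7^N(2N + 3) - 3

We claim A(N) = 7^N(2N + 3) - 3 for all N ≥ 1.
Base step (N = 1): A(1) = 32, and the closed form gives 32. They agree.
Inductive step: assume the claim holds for N = j, so A(j) = 7^j(2j + 3) - 3.
Then A(j+1) = A(j) + (7^j(12j + 32)) = (7^j(2j + 3) - 3) + (7^j(12j + 32)).
Simplifying, A(j+1) = 14·7^j·j + 35·7^j - 3 = 7^(j+1)(2(j+1) + 3) - 3,
which is the closed form with N = j+1.
By induction, the statement is established for all N ≥ 1.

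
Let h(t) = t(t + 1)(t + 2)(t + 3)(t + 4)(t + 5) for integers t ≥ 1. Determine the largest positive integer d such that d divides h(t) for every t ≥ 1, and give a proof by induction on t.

Computing the first values: h(1) = 720 and h(2) = 5040; gcd(720, 5040) = 720, so d ≤ 720.
We prove 720 | t(t + 1)(t + 2)(t + 3)(t + 4)(t + 5) for all t ≥ 1 by induction on t.
For the base case t = 1: h(1) = 720 = 720·(1), so 720 | h(1).
Suppose the result is true for t = i, i.e. 720 | h(i). Then
h(i+1) − h(i) = (i+1)·(i+2)·(i+3)·(i+4)·(i+5)·(i+6) − i·(i+1)·(i+2)·(i+3)·(i+4)·(i+5) = (i+1)·(i+2)·(i+3)·(i+4)·(i+5)·[(i+6) − i] = 6·(i+1)·(i+2)·(i+3)·(i+4)·(i+5). The product of 5 consecutive integers is divisible by (5)! = 120, so h(i+1) − h(i) is divisible by 6·120 = 720. By the inductive hypothesis 720 | h(i), hence 720 | h(i+1).
By induction, the statement is established for all t ≥ 1.
Therefore the largest such d is 720.

d = 720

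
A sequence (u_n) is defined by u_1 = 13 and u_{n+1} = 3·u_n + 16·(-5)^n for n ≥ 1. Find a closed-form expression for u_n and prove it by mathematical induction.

u_n = -2(-5)^n + 3^n

Computing the first terms: u_1 = 13, u_2 = -41, u_3 = 277. This suggests u_n = -2(-5)^n + 3^n.
Base step (n = 1): the formula gives 13 = 13 = u_1.
For the inductive step, assume it holds for an arbitrary r ≥ 1, so u_r = -2(-5)^r + 3^r.
Then u_{r+1} = 3·u_r + 16·(-5)^r = 3·(-2(-5)^r + 3^r) + 16·(-5)^r = -2(-5)^(r + 1) + 3^(r + 1),
which is the claimed formula at n = r+1.
This completes the induction.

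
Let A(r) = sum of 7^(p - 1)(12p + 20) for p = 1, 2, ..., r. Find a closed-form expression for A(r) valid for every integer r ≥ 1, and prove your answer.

We claim A(r) = 7^r(2r + 3) - 3 for all r ≥ 1.
Base step (r = 1): A(1) = 32, and the closed form gives 32. They agree.
Inductive step: suppose the statement holds for some p ≥ 1, so A(p) = 7^p(2p + 3) - 3.
Then A(p+1) = A(p) + (7^p(12p + 32)) = (7^p(2p + 3) - 3) + (7^p(12p + 32)).
Simplifying, A(p+1) = 14·7^p·p + 35·7^p - 3 = 7^(p+1)(2(p+1) + 3) - 3,
which is the closed form with r = p+1.
By induction, the statement is established for all r ≥ 1.

A(r) = 7^r(2r + 3) - 3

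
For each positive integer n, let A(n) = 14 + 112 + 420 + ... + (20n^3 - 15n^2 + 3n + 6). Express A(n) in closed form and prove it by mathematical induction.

A(n) = n(5n^3 + 5n^2 - n + 5)

We claim A(n) = n(5n^3 + 5n^2 - n + 5) for all n ≥ 1.
When n = 1: A(1) = 14, and the closed form gives 14. They agree.
For the inductive step, assume it holds for an arbitrary k ≥ 1, so A(k) = k(5k^3 + 5k^2 - k + 5).
Then A(k+1) = A(k) + (20k^3 + 45k^2 + 33k + 14) = (k(5k^3 + 5k^2 - k + 5)) + (20k^3 + 45k^2 + 33k + 14).
Simplifying, A(k+1) = (k + 1)(5k^3 + 20k^2 + 24k + 14) = (k+1)(5(k+1)^3 + 5(k+1)^2 - (k+1) + 5),
which is the closed form with n = k+1.
By induction, the statement is established for all n ≥ 1.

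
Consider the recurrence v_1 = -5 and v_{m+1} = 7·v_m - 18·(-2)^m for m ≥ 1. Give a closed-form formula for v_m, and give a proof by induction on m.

v_m = -(-2)^(m + 1) - 7^(m - 1)

Computing the first terms: v_1 = -5, v_2 = 1, v_3 = -65. This suggests v_m = -(-2)^(m + 1) - 7^(m - 1).
Base step (m = 1): the formula gives -5 = -5 = v_1.
Inductive step: assume the claim holds for m = r, so v_r = -(-2)^(r + 1) - 7^(r - 1).
Then v_{r+1} = 7·v_r - 18·(-2)^r = 7·(-(-2)^(r + 1) - 7^(r - 1)) - 18·(-2)^r = -(-2)^(r + 2) - 7^r = -(-2)^((r+1) + 1) - 7^((r+1) - 1),
which is the claimed formula at m = r+1.
By the principle of mathematical induction, the result holds for all m ≥ 1.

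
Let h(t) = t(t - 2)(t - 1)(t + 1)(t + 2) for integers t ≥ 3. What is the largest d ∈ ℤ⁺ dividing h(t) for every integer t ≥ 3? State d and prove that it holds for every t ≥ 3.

d = 120

Computing the first values: h(3) = 120 and h(4) = 720; gcd(120, 720) = 120, so d ≤ 120.
We prove 120 | t(t - 2)(t - 1)(t + 1)(t + 2) for all t ≥ 3 by induction on t.
Base step (t = 3): h(3) = 120 = 120·(1), so 120 | h(3).
Inductive step: suppose the statement holds for some j ≥ 3, i.e. 120 | h(j). Then
h(j+1) − h(j) = (j-1)·j·(j+1)·(j+2)·(j+3) − (j-2)·(j-1)·j·(j+1)·(j+2) = (j-1)·j·(j+1)·(j+2)·[(j+3) − (j-2)] = 5·(j-1)·j·(j+1)·(j+2). The product of 4 consecutive integers is divisible by (4)! = 24, so h(j+1) − h(j) is divisible by 5·24 = 120. By the inductive hypothesis 120 | h(j), hence 120 | h(j+1).
Hence, by induction on t, the claim holds for every t ≥ 3.
Therefore the largest such d is 120.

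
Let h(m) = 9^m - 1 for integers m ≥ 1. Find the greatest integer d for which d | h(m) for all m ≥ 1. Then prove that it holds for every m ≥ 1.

Computing the first values: h(1) = 8 and h(2) = 80; gcd(8, 80) = 8, so d ≤ 8.
We prove 8 | 9^m - 1 for all m ≥ 1 by induction on m.
When m = 1: h(1) = 8 = 8·(1), so 8 | h(1).
Inductive step: assume the claim holds for m = k, i.e. 8 | h(k). Then
9^{k+1} − 1^{k+1} = 9·9^k − 1·1^k = 9·(9^k − 1^k) + (8)·1^k. The first term is divisible by 8 by the inductive hypothesis, and the second term (8)·1^k is divisible by 8 since 8 | 8. Hence 8 | h(k+1).
Hence, by induction on m, the claim holds for every m ≥ 1.
Therefore the largest such d is 8.

d = 8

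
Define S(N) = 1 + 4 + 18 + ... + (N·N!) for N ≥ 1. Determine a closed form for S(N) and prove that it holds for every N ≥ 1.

We claim S(N) = (N + 1)! - 1 for all N ≥ 1.
When N = 1: S(1) = 1, and the closed form gives 1. They agree.
Inductive step: assume the claim holds for N = p, so S(p) = (p + 1)! - 1.
Then S(p+1) = S(p) + ((p + 1)(p + 1)!) = ((p + 1)! - 1) + ((p + 1)(p + 1)!).
Simplifying, S(p+1) = ((p+1) + 1)! - 1,
which is the closed form with N = p+1.
By induction, the statement is established for all N ≥ 1.

S(N) = (N + 1)! - 1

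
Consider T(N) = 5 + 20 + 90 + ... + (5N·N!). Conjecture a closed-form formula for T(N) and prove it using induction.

T(N) = 5(N + 1)! - 5

We claim T(N) = 5(N + 1)! - 5 for all N ≥ 1.
Base step (N = 1): T(1) = 5, and the closed form gives 5. They agree.
Inductive step: suppose the statement holds for some i ≥ 1, so T(i) = 5(i + 1)! - 5.
Then T(i+1) = T(i) + (5(i + 1)(i + 1)!) = (5(i + 1)! - 5) + (5(i + 1)(i + 1)!).
Simplifying, T(i+1) = 5((i+1) + 1)! - 5,
which is the closed form with N = i+1.
Hence, by induction on N, the claim holds for every N ≥ 1.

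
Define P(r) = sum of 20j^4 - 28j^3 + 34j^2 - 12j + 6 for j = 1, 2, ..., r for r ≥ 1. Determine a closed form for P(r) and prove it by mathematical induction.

We claim P(r) = r(4r^4 + 3r^3 + 4r^2 + 4r + 5) for all r ≥ 1.
Base case (r = 1): P(1) = 20, and the closed form gives 20. They agree.
Inductive step: suppose the statement holds for some j ≥ 1, so P(j) = j(4j^4 + 3j^3 + 4j^2 + 4j + 5).
Then P(j+1) = P(j) + (20j^4 + 52j^3 + 70j^2 + 52j + 20) = (j(4j^4 + 3j^3 + 4j^2 + 4j + 5)) + (20j^4 + 52j^3 + 70j^2 + 52j + 20).
Simplifying, P(j+1) = (j + 1)(4j^4 + 19j^3 + 37j^2 + 37j + 20) = (j+1)(4(j+1)^4 + 3(j+1)^3 + 4(j+1)^2 + 4(j+1) + 5),
which is the closed form with r = j+1.
Hence, by induction on r, the claim holds for every r ≥ 1.

P(r) = r(4r^4 + 3r^3 + 4r^2 + 4r + 5)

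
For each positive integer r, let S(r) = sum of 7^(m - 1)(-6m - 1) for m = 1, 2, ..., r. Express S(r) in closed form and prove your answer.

We claim S(r) = -7^r·r for all r ≥ 1.
For the base case r = 1: S(1) = -7, and the closed form gives -7. They agree.
For the inductive step, assume it holds for an arbitrary m ≥ 1, so S(m) = -7^m·m.
Then S(m+1) = S(m) + (7^m(-6m - 7)) = (-7^m·m) + (7^m(-6m - 7)).
Simplifying, S(m+1) = 7^(m + 1)(-m - 1) = -7^(m+1)·(m+1),
which is the closed form with r = m+1.
By the principle of mathematical induction, the result holds for all r ≥ 1.

S(r) = -7^r·r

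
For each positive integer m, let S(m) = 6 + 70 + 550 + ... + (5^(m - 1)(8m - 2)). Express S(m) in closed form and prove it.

We claim S(m) = 5^m(2m - 1) + 1 for all m ≥ 1.
Base case (m = 1): S(1) = 6, and the closed form gives 6. They agree.
Suppose the result is true for m = k, so S(k) = 5^k(2k - 1) + 1.
Then S(k+1) = S(k) + (5^k(8k + 6)) = (5^k(2k - 1) + 1) + (5^k(8k + 6)).
Simplifying, S(k+1) = 10·5^k·k + 5·5^k + 1 = 5^(k+1)(2(k+1) - 1) + 1,
which is the closed form with m = k+1.
By induction, the statement is established for all m ≥ 1.

S(m) = 5^m(2m - 1) + 1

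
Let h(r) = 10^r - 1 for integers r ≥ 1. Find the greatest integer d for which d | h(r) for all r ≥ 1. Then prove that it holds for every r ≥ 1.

d = 9

Computing the first values: h(1) = 9 and h(2) = 99; gcd(9, 99) = 9, so d ≤ 9.
We prove 9 | 10^r - 1 for all r ≥ 1 by induction on r.
For the base case r = 1: h(1) = 9 = 9·(1), so 9 | h(1).
Inductive step: suppose the statement holds for some j ≥ 1, i.e. 9 | h(j). Then
10^{j+1} − 1^{j+1} = 10·10^j − 1·1^j = 10·(10^j − 1^j) + (9)·1^j. The first term is divisible by 9 by the inductive hypothesis, and the second term (9)·1^j is divisible by 9 since 9 | 9. Hence 9 | h(j+1).
Hence, by induction on r, the claim holds for every r ≥ 1.
Therefore the largest such d is 9.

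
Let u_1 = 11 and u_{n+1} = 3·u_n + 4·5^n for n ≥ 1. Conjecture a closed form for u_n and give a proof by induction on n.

Computing the first terms: u_1 = 11, u_2 = 53, u_3 = 259. This suggests u_n = 3^(n - 1) + 2·5^n.
For the base case n = 1: the formula gives 11 = 11 = u_1.
Inductive step: suppose the statement holds for some k ≥ 1, so u_k = 3^(k - 1) + 2·5^k.
Then u_{k+1} = 3·u_k + 4·5^k = 3·(3^(k - 1) + 2·5^k) + 4·5^k = 3^k + 2·5^(k + 1) = 3^((k+1) - 1) + 2·5^(k+1),
which is the claimed formula at n = k+1.
Hence, by induction on n, the claim holds for every n ≥ 1.

u_n = 3^(n - 1) + 2·5^n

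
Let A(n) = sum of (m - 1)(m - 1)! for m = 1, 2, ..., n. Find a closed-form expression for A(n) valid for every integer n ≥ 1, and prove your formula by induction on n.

We claim A(n) = n! - 1 for all n ≥ 1.
When n = 1: A(1) = 0, and the closed form gives 0. They agree.
Suppose the result is true for n = m, so A(m) = m! - 1.
Then A(m+1) = A(m) + (m·m!) = (m! - 1) + (m·m!).
Simplifying, A(m+1) = (m+1)! - 1,
which is the closed form with n = m+1.
This completes the induction.

A(n) = n! - 1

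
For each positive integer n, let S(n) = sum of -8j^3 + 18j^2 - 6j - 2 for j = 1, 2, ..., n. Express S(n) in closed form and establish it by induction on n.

S(n) = -2n(n^3 - n^2 - 2n + 1)

We claim S(n) = -2n(n^3 - n^2 - 2n + 1) for all n ≥ 1.
Base case (n = 1): S(1) = 2, and the closed form gives 2. They agree.
Inductive step: suppose the statement holds for some j ≥ 1, so S(j) = 2j(-j^3 + j^2 + 2j - 1).
Then S(j+1) = S(j) + (-8j^3 - 6j^2 + 6j + 2) = (2j(-j^3 + j^2 + 2j - 1)) + (-8j^3 - 6j^2 + 6j + 2).
Simplifying, S(j+1) = -2(j + 1)(j^3 + 2j^2 - j - 1) = -2(j+1)((j+1)^3 - (j+1)^2 - 2(j+1) + 1),
which is the closed form with n = j+1.
By induction, the statement is established for all n ≥ 1.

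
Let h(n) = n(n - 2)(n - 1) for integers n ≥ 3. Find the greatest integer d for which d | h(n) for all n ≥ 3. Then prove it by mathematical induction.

d = 6

Computing the first values: h(3) = 6 and h(4) = 24; gcd(6, 24) = 6, so d ≤ 6.
We prove 6 | n(n - 2)(n - 1) for all n ≥ 3 by induction on n.
When n = 3: h(3) = 6 = 6·(1), so 6 | h(3).
Inductive step: suppose the statement holds for some k ≥ 3, i.e. 6 | h(k). Then
h(k+1) − h(k) = (k-1)·k·(k+1) − (k-2)·(k-1)·k = (k-1)·k·[(k+1) − (k-2)] = 3·(k-1)·k. The product of 2 consecutive integers is divisible by (2)! = 2, so h(k+1) − h(k) is divisible by 3·2 = 6. By the inductive hypothesis 6 | h(k), hence 6 | h(k+1).
By the principle of mathematical induction, the result holds for all n ≥ 3.
Therefore the largest such d is 6.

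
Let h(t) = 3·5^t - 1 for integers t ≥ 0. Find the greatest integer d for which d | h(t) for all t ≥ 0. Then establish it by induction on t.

d = 2

Computing the first values: h(0) = 2 and h(1) = 14; gcd(2, 14) = 2, so d ≤ 2.
We prove 2 | 3·5^t - 1 for all t ≥ 0 by induction on t.
Base case (t = 0): h(0) = 2 = 2·(1), so 2 | h(0).
For the inductive step, assume it holds for an arbitrary m ≥ 0, i.e. 2 | h(m). Then
h(m+1) = 3·5^(m+1) - 1 = 5·(3·5^m - 1) + 4 = 5·h(m) + 4. The first term is divisible by 2 by the inductive hypothesis, and 4 is divisible by 2. Hence 2 | h(m+1).
By induction, the statement is established for all t ≥ 0.
Therefore the largest such d is 2.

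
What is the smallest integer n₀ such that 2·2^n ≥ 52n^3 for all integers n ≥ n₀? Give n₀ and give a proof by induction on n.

n₀ = 17

At n = 16: 131072 < 212992, so the inequality fails and n₀ ≥ 17. We prove 2·2^n ≥ 52n^3 for all n ≥ 17.
Base case (n = 17): 2·2^n = 262144 and 52n^3 = 255476, so 262144 ≥ 255476.
For the inductive step, assume it holds for an arbitrary m ≥ 17, so 2·2^m ≥ 52m^3.
Then 2·2^(m + 1) = 2·(2·2^m) ≥ 2·(52m^3).
Also, for m ≥ 17 we have 2·(52m^3) ≥ 52(m+1)^3, since 2 ≥ (1 + 1/m)^3 for all m ≥ 17.
Combining, 2·2^(m + 1) ≥ 52(m+1)^3.
This completes the induction.
Hence the smallest such n₀ is 17.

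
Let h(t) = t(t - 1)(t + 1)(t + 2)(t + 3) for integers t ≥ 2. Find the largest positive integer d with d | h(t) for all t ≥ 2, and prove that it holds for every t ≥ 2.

d = 120

Computing the first values: h(2) = 120 and h(3) = 720; gcd(120, 720) = 120, so d ≤ 120.
We prove 120 | t(t - 1)(t + 1)(t + 2)(t + 3) for all t ≥ 2 by induction on t.
Base step (t = 2): h(2) = 120 = 120·(1), so 120 | h(2).
For the inductive step, assume it holds for an arbitrary r ≥ 2, i.e. 120 | h(r). Then
h(r+1) − h(r) = r·(r+1)·(r+2)·(r+3)·(r+4) − (r-1)·r·(r+1)·(r+2)·(r+3) = r·(r+1)·(r+2)·(r+3)·[(r+4) − (r-1)] = 5·r·(r+1)·(r+2)·(r+3). The product of 4 consecutive integers is divisible by (4)! = 24, so h(r+1) − h(r) is divisible by 5·24 = 120. By the inductive hypothesis 120 | h(r), hence 120 | h(r+1).
This completes the induction.
Therefore the largest such d is 120.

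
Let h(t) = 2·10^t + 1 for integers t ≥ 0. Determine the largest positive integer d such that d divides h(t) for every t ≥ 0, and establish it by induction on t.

d = 3

Computing the first values: h(0) = 3 and h(1) = 21; gcd(3, 21) = 3, so d ≤ 3.
We prove 3 | 2·10^t + 1 for all t ≥ 0 by induction on t.
For the base case t = 0: h(0) = 3 = 3·(1), so 3 | h(0).
Inductive step: suppose the statement holds for some j ≥ 0, i.e. 3 | h(j). Then
h(j+1) = 2·10^(j+1) + 1 = 10·(2·10^j + 1) - 9 = 10·h(j) - 9. The first term is divisible by 3 by the inductive hypothesis, and -9 is divisible by 3. Hence 3 | h(j+1).
Hence, by induction on t, the claim holds for every t ≥ 0.
Therefore the largest such d is 3.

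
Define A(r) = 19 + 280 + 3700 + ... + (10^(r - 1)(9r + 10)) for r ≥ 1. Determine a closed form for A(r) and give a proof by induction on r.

A(r) = 10^r(r + 1) - 1

We claim A(r) = 10^r(r + 1) - 1 for all r ≥ 1.
Base step (r = 1): A(1) = 19, and the closed form gives 19. They agree.
Inductive step: suppose the statement holds for some k ≥ 1, so A(k) = 10^k(k + 1) - 1.
Then A(k+1) = A(k) + (10^k(9k + 19)) = (10^k(k + 1) - 1) + (10^k(9k + 19)).
Simplifying, A(k+1) = 10·10^k·k + 20·10^k - 1 = 10^(k+1)((k+1) + 1) - 1,
which is the closed form with r = k+1.
By induction, the statement is established for all r ≥ 1.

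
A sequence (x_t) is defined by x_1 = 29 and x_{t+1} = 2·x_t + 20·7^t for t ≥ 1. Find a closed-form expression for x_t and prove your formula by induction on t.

x_t = 2^(t - 1) + 4·7^t

Computing the first terms: x_1 = 29, x_2 = 198, x_3 = 1376. This suggests x_t = 2^(t - 1) + 4·7^t.
Base case (t = 1): the formula gives 29 = 29 = x_1.
Suppose the result is true for t = k, so x_k = 2^(k - 1) + 4·7^k.
Then x_{k+1} = 2·x_k + 20·7^k = 2·(2^(k - 1) + 4·7^k) + 20·7^k = 2^k + 4·7^(k + 1) = 2^((k+1) - 1) + 4·7^(k+1),
which is the claimed formula at t = k+1.
This completes the induction.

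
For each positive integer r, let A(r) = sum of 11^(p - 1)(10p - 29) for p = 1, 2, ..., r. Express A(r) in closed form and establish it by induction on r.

We claim A(r) = 11^r(r - 3) + 3 for all r ≥ 1.
Base step (r = 1): A(1) = -19, and the closed form gives -19. They agree.
Inductive step: assume the claim holds for r = p, so A(p) = 11^p(p - 3) + 3.
Then A(p+1) = A(p) + (11^p(10p - 19)) = (11^p(p - 3) + 3) + (11^p(10p - 19)).
Simplifying, A(p+1) = 11·11^p·p - 22·11^p + 3 = 11^(p+1)((p+1) - 3) + 3,
which is the closed form with r = p+1.
This completes the induction.

A(r) = 11^r(r - 3) + 3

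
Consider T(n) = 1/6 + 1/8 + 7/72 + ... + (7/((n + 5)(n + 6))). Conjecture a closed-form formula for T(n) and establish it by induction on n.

T(n) = 7n/(6(n + 6))

We claim T(n) = 7n/(6(n + 6)) for all n ≥ 1.
Base step (n = 1): T(1) = 1/6, and the closed form gives 1/6. They agree.
For the inductive step, assume it holds for an arbitrary r ≥ 1, so T(r) = 7r/(6(r + 6)).
Then T(r+1) = T(r) + (7/((r + 6)(r + 7))) = (7r/(6(r + 6))) + (7/((r + 6)(r + 7))).
Simplifying, T(r+1) = 7(r + 1)/(6(r + 7)) = 7(r+1)/(6((r+1) + 6)),
which is the closed form with n = r+1.
By the principle of mathematical induction, the result holds for all n ≥ 1.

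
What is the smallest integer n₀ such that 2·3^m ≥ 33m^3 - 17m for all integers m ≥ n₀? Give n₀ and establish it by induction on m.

n₀ = 9

At m = 8: 13122 < 16760, so the inequality fails and n₀ ≥ 9. We prove 2·3^m ≥ 33m^3 - 17m for all m ≥ 9.
When m = 9: 2·3^m = 39366 and 33m^3 - 17m = 23904, so 39366 ≥ 23904.
Suppose the result is true for m = p, so 2·3^p ≥ 33p^3 - 17p.
Then 2·3^(p + 1) = 3·(2·3^p) ≥ 3·(33p^3 - 17p).
Also, for p ≥ 9 we have 3·(33p^3 - 17p) ≥ 33(p+1)^3 - 17(p+1), since 3·(33p^3 - 17p) − (33(p+1)^3 - 17(p+1)) = 66p^3 - 99p^2 - 133p - 16, which is nonnegative for all p ≥ 9.
Combining, 2·3^(p + 1) ≥ 33(p+1)^3 - 17(p+1).
Hence, by induction on m, the claim holds for every m ≥ 9.
Hence the smallest such n₀ is 9.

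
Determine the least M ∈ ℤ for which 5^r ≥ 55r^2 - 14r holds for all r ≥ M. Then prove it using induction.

At r = 4: 625 < 824, so the inequality fails and M ≥ 5. We prove 5^r ≥ 55r^2 - 14r for all r ≥ 5.
When r = 5: 5^r = 3125 and 55r^2 - 14r = 1305, so 3125 ≥ 1305.
Inductive step: assume the claim holds for r = i, so 5^i ≥ 55i^2 - 14i.
Then 5^(i + 1) = 5·(5^i) ≥ 5·(55i^2 - 14i).
Also, for i ≥ 5 we have 5·(55i^2 - 14i) ≥ 55(i+1)^2 - 14(i+1), since 5·(55i^2 - 14i) − (55(i+1)^2 - 14(i+1)) = 220i^2 - 166i - 41, which is nonnegative for all i ≥ 5.
Combining, 5^(i + 1) ≥ 55(i+1)^2 - 14(i+1).
This completes the induction.
Hence the smallest such M is 5.

M = 5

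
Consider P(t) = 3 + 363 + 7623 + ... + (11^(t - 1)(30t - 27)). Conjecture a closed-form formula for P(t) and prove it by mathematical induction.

P(t) = 3·11^t(t - 1) + 3

We claim P(t) = 3·11^t(t - 1) + 3 for all t ≥ 1.
Base step (t = 1): P(1) = 3, and the closed form gives 3. They agree.
Inductive step: suppose the statement holds for some j ≥ 1, so P(j) = 3·11^j(j - 1) + 3.
Then P(j+1) = P(j) + (11^j(30j + 3)) = (3·11^j(j - 1) + 3) + (11^j(30j + 3)).
Simplifying, P(j+1) = 33·11^j·j + 3 = 3·11^(j+1)((j+1) - 1) + 3,
which is the closed form with t = j+1.
By induction, the statement is established for all t ≥ 1.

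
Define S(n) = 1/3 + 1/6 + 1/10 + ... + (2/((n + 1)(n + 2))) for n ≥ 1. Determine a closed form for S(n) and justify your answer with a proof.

S(n) = n/(n + 2)

We claim S(n) = n/(n + 2) for all n ≥ 1.
For the base case n = 1: S(1) = 1/3, and the closed form gives 1/3. They agree.
Inductive step: suppose the statement holds for some j ≥ 1, so S(j) = j/(j + 2).
Then S(j+1) = S(j) + (2/((j + 2)(j + 3))) = (j/(j + 2)) + (2/((j + 2)(j + 3))).
Simplifying, S(j+1) = (j + 1)/(j + 3) = (j+1)/((j+1) + 2),
which is the closed form with n = j+1.
This completes the induction.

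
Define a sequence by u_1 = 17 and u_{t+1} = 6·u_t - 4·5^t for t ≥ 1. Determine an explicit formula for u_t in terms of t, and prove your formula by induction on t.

Computing the first terms: u_1 = 17, u_2 = 82, u_3 = 392. This suggests u_t = 4·5^t - 3·6^(t - 1).
When t = 1: the formula gives 17 = 17 = u_1.
For the inductive step, assume it holds for an arbitrary k ≥ 1, so u_k = 4·5^k - 3·6^(k - 1).
Then u_{k+1} = 6·u_k - 4·5^k = 6·(4·5^k - 3·6^(k - 1)) - 4·5^k = 4·5^(k + 1) - 3·6^k = 4·5^(k+1) - 3·6^((k+1) - 1),
which is the claimed formula at t = k+1.
This completes the induction.

u_t = 4·5^t - 3·6^(t - 1)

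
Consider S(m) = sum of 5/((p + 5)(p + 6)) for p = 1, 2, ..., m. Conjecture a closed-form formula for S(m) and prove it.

S(m) = 5m/(6(m + 6))

We claim S(m) = 5m/(6(m + 6)) for all m ≥ 1.
For the base case m = 1: S(1) = 5/42, and the closed form gives 5/42. They agree.
Suppose the result is true for m = p, so S(p) = 5p/(6(p + 6)).
Then S(p+1) = S(p) + (5/((p + 6)(p + 7))) = (5p/(6(p + 6))) + (5/((p + 6)(p + 7))).
Simplifying, S(p+1) = 5(p + 1)/(6(p + 7)) = 5(p+1)/(6((p+1) + 6)),
which is the closed form with m = p+1.
Hence, by induction on m, the claim holds for every m ≥ 1.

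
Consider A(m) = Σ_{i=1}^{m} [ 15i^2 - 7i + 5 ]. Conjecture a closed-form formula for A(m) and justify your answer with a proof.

A(m) = m(5m^2 + 4m + 4)

We claim A(m) = m(5m^2 + 4m + 4) for all m ≥ 1.
When m = 1: A(1) = 13, and the closed form gives 13. They agree.
Inductive step: assume the claim holds for m = i, so A(i) = i(5i^2 + 4i + 4).
Then A(i+1) = A(i) + (15i^2 + 23i + 13) = (i(5i^2 + 4i + 4)) + (15i^2 + 23i + 13).
Simplifying, A(i+1) = (i + 1)(5i^2 + 14i + 13) = (i+1)(5(i+1)^2 + 4(i+1) + 4),
which is the closed form with m = i+1.
By induction, the statement is established for all m ≥ 1.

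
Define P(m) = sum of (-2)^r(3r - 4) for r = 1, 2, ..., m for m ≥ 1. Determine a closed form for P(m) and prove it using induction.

We claim P(m) = 2(-2)^m(m - 1) + 2 for all m ≥ 1.
For the base case m = 1: P(1) = 2, and the closed form gives 2. They agree.
Inductive step: assume the claim holds for m = r, so P(r) = 2(-2)^r(r - 1) + 2.
Then P(r+1) = P(r) + ((-2)^(r + 1)(3r - 1)) = (2(-2)^r(r - 1) + 2) + ((-2)^(r + 1)(3r - 1)).
Simplifying, P(r+1) = -4(-2)^r·r + 2 = 2(-2)^(r+1)((r+1) - 1) + 2,
which is the closed form with m = r+1.
This completes the induction.

P(m) = 2(-2)^m(m - 1) + 2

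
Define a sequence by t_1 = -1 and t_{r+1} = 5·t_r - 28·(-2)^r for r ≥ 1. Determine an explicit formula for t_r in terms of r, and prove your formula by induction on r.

Computing the first terms: t_1 = -1, t_2 = 51, t_3 = 143. This suggests t_r = (-2)^(r + 2) + 7·5^(r - 1).
For the base case r = 1: the formula gives -1 = -1 = t_1.
For the inductive step, assume it holds for an arbitrary j ≥ 1, so t_j = (-2)^(j + 2) + 7·5^(j - 1).
Then t_{j+1} = 5·t_j - 28·(-2)^j = 5·((-2)^(j + 2) + 7·5^(j - 1)) - 28·(-2)^j = (-2)^(j + 3) + 7·5^j = (-2)^((j+1) + 2) + 7·5^((j+1) - 1),
which is the claimed formula at r = j+1.
By induction, the statement is established for all r ≥ 1.

t_r = (-2)^(r + 2) + 7·5^(r - 1)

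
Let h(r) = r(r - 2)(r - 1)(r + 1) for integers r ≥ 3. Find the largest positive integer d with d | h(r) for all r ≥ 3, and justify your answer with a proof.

Computing the first values: h(3) = 24 and h(4) = 120; gcd(24, 120) = 24, so d ≤ 24.
We prove 24 | r(r - 2)(r - 1)(r + 1) for all r ≥ 3 by induction on r.
For the base case r = 3: h(3) = 24 = 24·(1), so 24 | h(3).
Suppose the result is true for r = i, i.e. 24 | h(i). Then
h(i+1) − h(i) = (i-1)·i·(i+1)·(i+2) − (i-2)·(i-1)·i·(i+1) = (i-1)·i·(i+1)·[(i+2) − (i-2)] = 4·(i-1)·i·(i+1). The product of 3 consecutive integers is divisible by (3)! = 6, so h(i+1) − h(i) is divisible by 4·6 = 24. By the inductive hypothesis 24 | h(i), hence 24 | h(i+1).
This completes the induction.
Therefore the largest such d is 24.

d = 24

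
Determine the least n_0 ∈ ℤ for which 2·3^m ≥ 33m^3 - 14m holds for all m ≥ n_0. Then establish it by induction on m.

n_0 = 9

At m = 8: 13122 < 16784, so the inequality fails and n_0 ≥ 9. We prove 2·3^m ≥ 33m^3 - 14m for all m ≥ 9.
Base step (m = 9): 2·3^m = 39366 and 33m^3 - 14m = 23931, so 39366 ≥ 23931.
Inductive step: assume the claim holds for m = r, so 2·3^r ≥ 33r^3 - 14r.
Then 2·3^(r + 1) = 3·(2·3^r) ≥ 3·(33r^3 - 14r).
Also, for r ≥ 9 we have 3·(33r^3 - 14r) ≥ 33(r+1)^3 - 14(r+1), since 3·(33r^3 - 14r) − (33(r+1)^3 - 14(r+1)) = 66r^3 - 99r^2 - 127r - 19, which is nonnegative for all r ≥ 9.
Combining, 2·3^(r + 1) ≥ 33(r+1)^3 - 14(r+1).
This completes the induction.
Hence the smallest such n_0 is 9.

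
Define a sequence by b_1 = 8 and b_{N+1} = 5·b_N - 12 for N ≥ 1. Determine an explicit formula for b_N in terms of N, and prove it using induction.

b_N = 5^N + 3

Computing the first terms: b_1 = 8, b_2 = 28, b_3 = 128. This suggests b_N = 5^N + 3.
When N = 1: the formula gives 8 = 8 = b_1.
Inductive step: suppose the statement holds for some i ≥ 1, so b_i = 5^i + 3.
Then b_{i+1} = 5·b_i - 12 = 5·(5^i + 3) - 12 = 5^(i + 1) + 3,
which is the claimed formula at N = i+1.
This completes the induction.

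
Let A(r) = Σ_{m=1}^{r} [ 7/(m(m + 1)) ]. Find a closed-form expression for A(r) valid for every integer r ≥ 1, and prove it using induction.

We claim A(r) = 7r/(r + 1) for all r ≥ 1.
When r = 1: A(1) = 7/2, and the closed form gives 7/2. They agree.
Inductive step: suppose the statement holds for some m ≥ 1, so A(m) = 7m/(m + 1).
Then A(m+1) = A(m) + (7/((m + 1)(m + 2))) = (7m/(m + 1)) + (7/((m + 1)(m + 2))).
Simplifying, A(m+1) = 7(m + 1)/(m + 2) = 7(m+1)/((m+1) + 1),
which is the closed form with r = m+1.
This completes the induction.

A(r) = 7r/(r + 1)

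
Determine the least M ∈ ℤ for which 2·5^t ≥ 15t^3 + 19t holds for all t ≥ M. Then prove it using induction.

M = 4

At t = 3: 250 < 462, so the inequality fails and M ≥ 4. We prove 2·5^t ≥ 15t^3 + 19t for all t ≥ 4.
Base step (t = 4): 2·5^t = 1250 and 15t^3 + 19t = 1036, so 1250 ≥ 1036.
Suppose the result is true for t = m, so 2·5^m ≥ 15m^3 + 19m.
Then 2·5^(m + 1) = 5·(2·5^m) ≥ 5·(15m^3 + 19m).
Also, for m ≥ 4 we have 5·(15m^3 + 19m) ≥ 15(m+1)^3 + 19(m+1), since 5·(15m^3 + 19m) − (15(m+1)^3 + 19(m+1)) = 60m^3 - 45m^2 + 31m - 34, which is nonnegative for all m ≥ 4.
Combining, 2·5^(m + 1) ≥ 15(m+1)^3 + 19(m+1).
Hence, by induction on t, the claim holds for every t ≥ 4.
Hence the smallest such M is 4.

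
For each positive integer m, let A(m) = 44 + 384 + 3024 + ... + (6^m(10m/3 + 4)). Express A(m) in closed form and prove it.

A(m) = 4·6^m(m + 1) - 4

We claim A(m) = 4·6^m(m + 1) - 4 for all m ≥ 1.
When m = 1: A(1) = 44, and the closed form gives 44. They agree.
Inductive step: assume the claim holds for m = j, so A(j) = 4·6^j(j + 1) - 4.
Then A(j+1) = A(j) + (6^j(20j + 44)) = (4·6^j(j + 1) - 4) + (6^j(20j + 44)).
Simplifying, A(j+1) = 24·6^j·j + 48·6^j - 4 = 4·6^(j+1)((j+1) + 1) - 4,
which is the closed form with m = j+1.
By induction, the statement is established for all m ≥ 1.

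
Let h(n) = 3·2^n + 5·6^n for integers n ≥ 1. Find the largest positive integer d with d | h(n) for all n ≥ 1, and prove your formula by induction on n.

Computing the first values: h(1) = 36 and h(2) = 192; gcd(36, 192) = 12, so d ≤ 12.
We prove 12 | 3·2^n + 5·6^n for all n ≥ 1 by induction on n.
When n = 1: h(1) = 36 = 12·(3), so 12 | h(1).
Inductive step: assume the claim holds for n = p, i.e. 12 | h(p). Then
h(p+1) − 6·h(p) = (3·2^(p+1) + 5·6^(p+1)) − 6·(3·2^p + 5·6^p) = (3)·2^p·(2 − 6) = (-12)·2^p. Since 12 | h(p) by the inductive hypothesis, 12 | 6·h(p); and 12 | -12 since -12 = 12·-1. Therefore 12 | h(p+1).
Hence, by induction on n, the claim holds for every n ≥ 1.
Therefore the largest such d is 12.

d = 12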